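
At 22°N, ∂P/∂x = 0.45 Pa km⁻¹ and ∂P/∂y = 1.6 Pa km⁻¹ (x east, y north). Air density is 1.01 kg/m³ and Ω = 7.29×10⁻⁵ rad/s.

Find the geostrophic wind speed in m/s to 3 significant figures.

30.1 m/s

Coriolis parameter at 22°N:
f = 2Ω sin φ = 2 × 7.29×10⁻⁵ × sin 22° = 5.46×10⁻⁵ s⁻¹
Component geostrophic relations (x east, y north):
u_g = −(1/(fρ)) ∂P/∂y,  v_g = (1/(fρ)) ∂P/∂x
u_g = −(1.6×10⁻³)/(5.46×10⁻⁵ × 1.01) = −29.0 m/s;  v_g = (0.45×10⁻³)/(5.46×10⁻⁵ × 1.01) = 8.16 m/s
|V_g| = √(u_g² + v_g²) = 30.1 m/s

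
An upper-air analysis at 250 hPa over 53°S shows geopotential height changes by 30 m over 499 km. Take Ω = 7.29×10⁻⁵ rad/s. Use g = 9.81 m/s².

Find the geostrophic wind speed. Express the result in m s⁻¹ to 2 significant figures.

Coriolis parameter at 53°S:
f = 2Ω sin φ = 2 × 7.29×10⁻⁵ × sin 53° = 1.16×10⁻⁴ s⁻¹
Height gradient: |∂Z/∂n| = 30 m / 499000 m = 6.01×10⁻⁵
On a pressure surface, geostrophic balance gives V_g = (g/f)|∂Z/∂n|:
V_g = 9.81 × 6.01×10⁻⁵ / 1.16×10⁻⁴ = 5.07 m/s

5.1 m s⁻¹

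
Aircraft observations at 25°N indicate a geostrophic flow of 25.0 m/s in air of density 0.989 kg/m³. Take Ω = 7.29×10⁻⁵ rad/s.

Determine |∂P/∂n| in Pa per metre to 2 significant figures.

Coriolis parameter at 25°N:
f = 2Ω sin φ = 2 × 7.29×10⁻⁵ × sin 25° = 6.16×10⁻⁵ s⁻¹
Geostrophic balance rearranged: |∂P/∂n| = f ρ V_g
|∂P/∂n| = 6.16×10⁻⁵ × 0.989 × 25.0 = 1.52×10⁻³ Pa/m

1.5×10⁻³ Pa/m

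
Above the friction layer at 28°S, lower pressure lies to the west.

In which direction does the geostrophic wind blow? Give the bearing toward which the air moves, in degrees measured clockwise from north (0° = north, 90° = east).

180°

The pressure-gradient force points toward the west (bearing 270°).
Geostrophic balance: in the Southern Hemisphere the Coriolis force deflects motion to the left, so the geostrophic wind blows 90° to the left of the pressure-gradient force (low pressure on the right).
Rotating 270° by 90° counterclockwise gives 180° — the wind blows toward the south.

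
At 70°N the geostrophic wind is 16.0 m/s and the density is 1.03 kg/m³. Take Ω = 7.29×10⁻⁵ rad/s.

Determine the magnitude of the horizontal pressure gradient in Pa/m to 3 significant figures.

2.26×10⁻³ Pa/m

Coriolis parameter at 70°N:
f = 2Ω sin φ = 2 × 7.29×10⁻⁵ × sin 70° = 1.37×10⁻⁴ s⁻¹
Geostrophic balance rearranged: |∂P/∂n| = f ρ V_g
|∂P/∂n| = 1.37×10⁻⁴ × 1.03 × 16.0 = 2.26×10⁻³ Pa/m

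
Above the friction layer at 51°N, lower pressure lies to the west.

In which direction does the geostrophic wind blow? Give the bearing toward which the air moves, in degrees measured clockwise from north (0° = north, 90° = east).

The pressure-gradient force points toward the west (bearing 270°).
Geostrophic balance: in the Northern Hemisphere the Coriolis force deflects motion to the right, so the geostrophic wind blows 90° to the right of the pressure-gradient force (low pressure on the left).
Rotating 270° by 90° clockwise gives 000° — the wind blows toward the north.

000°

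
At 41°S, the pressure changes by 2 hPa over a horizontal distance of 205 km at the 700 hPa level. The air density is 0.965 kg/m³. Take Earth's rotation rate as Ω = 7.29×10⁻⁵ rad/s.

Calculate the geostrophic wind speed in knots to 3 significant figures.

20.5 knots

Coriolis parameter at 41°S:
f = 2Ω sin φ = 2 × 7.29×10⁻⁵ × sin 41° = 9.57×10⁻⁵ s⁻¹
Pressure gradient: |∂P/∂n| = 200 Pa / 205000 m = 9.76×10⁻⁴ Pa/m
Geostrophic balance (pressure-gradient force = Coriolis force):
V_g = (1/(fρ)) |∂P/∂n| = 9.76×10⁻⁴ / (9.57×10⁻⁵ × 0.965) = 10.6 m/s
Converting: 10.6 m/s × 1.944 = 20.5 knots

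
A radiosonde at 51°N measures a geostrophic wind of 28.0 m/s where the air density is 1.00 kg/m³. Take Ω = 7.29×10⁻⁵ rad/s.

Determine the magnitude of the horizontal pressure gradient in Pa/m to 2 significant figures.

3.2×10⁻³ Pa/m

Coriolis parameter at 51°N:
f = 2Ω sin φ = 2 × 7.29×10⁻⁵ × sin 51° = 1.13×10⁻⁴ s⁻¹
Geostrophic balance rearranged: |∂P/∂n| = f ρ V_g
|∂P/∂n| = 1.13×10⁻⁴ × 1.00 × 28.0 = 3.17×10⁻³ Pa/m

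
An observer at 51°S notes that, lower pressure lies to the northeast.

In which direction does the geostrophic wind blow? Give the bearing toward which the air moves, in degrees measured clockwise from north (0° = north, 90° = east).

315°

The pressure-gradient force points toward the northeast (bearing 045°).
Geostrophic balance: in the Southern Hemisphere the Coriolis force deflects motion to the left, so the geostrophic wind blows 90° to the left of the pressure-gradient force (low pressure on the right).
Rotating 045° by 90° counterclockwise gives 315° — the wind blows toward the northwest.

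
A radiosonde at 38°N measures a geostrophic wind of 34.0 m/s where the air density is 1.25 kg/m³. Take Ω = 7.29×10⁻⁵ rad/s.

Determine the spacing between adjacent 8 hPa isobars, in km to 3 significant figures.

210 km

Coriolis parameter at 38°N:
f = 2Ω sin φ = 2 × 7.29×10⁻⁵ × sin 38° = 8.98×10⁻⁵ s⁻¹
Geostrophic balance rearranged: |∂P/∂n| = f ρ V_g
|∂P/∂n| = 8.98×10⁻⁵ × 1.25 × 34.0 = 3.81×10⁻³ Pa/m
Isobar spacing: Δn = ΔP/|∂P/∂n| = 800 Pa / 3.81×10⁻³ Pa/m = 209702 m ≈ 210 km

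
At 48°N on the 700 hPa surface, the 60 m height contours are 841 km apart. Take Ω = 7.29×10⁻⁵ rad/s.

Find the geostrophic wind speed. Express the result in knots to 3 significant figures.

Coriolis parameter at 48°N:
f = 2Ω sin φ = 2 × 7.29×10⁻⁵ × sin 48° = 1.08×10⁻⁴ s⁻¹
Height gradient: |∂Z/∂n| = 60 m / 841000 m = 7.13×10⁻⁵
On a pressure surface, geostrophic balance gives V_g = (g/f)|∂Z/∂n|:
V_g = 9.81 × 7.13×10⁻⁵ / 1.08×10⁻⁴ = 6.46 m/s
Converting: 6.46 m/s × 1.944 = 12.6 knots

12.6 knots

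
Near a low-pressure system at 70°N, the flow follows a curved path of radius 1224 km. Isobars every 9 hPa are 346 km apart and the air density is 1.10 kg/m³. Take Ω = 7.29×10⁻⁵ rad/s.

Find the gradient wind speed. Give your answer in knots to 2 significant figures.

31 knots

Coriolis parameter at 70°N:
f = 2Ω sin φ = 2 × 7.29×10⁻⁵ × sin 70° = 1.37×10⁻⁴ s⁻¹
Pressure gradient: |∂P/∂n| = 900 Pa / 346000 m = 2.60×10⁻³ Pa/m
Geostrophic speed: V_g = |∂P/∂n|/(fρ) = 2.60×10⁻³/(1.37×10⁻⁴ × 1.10) = 17.3 m/s
Around a low, centrifugal force acts outward with Coriolis, so pressure-gradient force balances both:
(1/ρ)|∂P/∂n| = fV + V²/R  →  V² + fR·V − fR·V_g = 0
With fR = 1.37×10⁻⁴ × 1224×10³ m = 168 m/s:
V = [−fR + √((fR)² + 4 fR V_g)]/2 = [−168 + √(168² + 4×168×17.3)]/2 = 15.8 m/s
Subgeostrophic (V < V_g = 17.3 m/s), as expected around a low.
Converting: 15.8 m/s × 1.944 = 31 knots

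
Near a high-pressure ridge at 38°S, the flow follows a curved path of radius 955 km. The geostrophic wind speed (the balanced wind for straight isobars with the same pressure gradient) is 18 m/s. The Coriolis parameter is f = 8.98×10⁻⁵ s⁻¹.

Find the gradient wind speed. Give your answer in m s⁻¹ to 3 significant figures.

Around a high, pressure-gradient force acts outward with centrifugal, so Coriolis balances both:
fV = (1/ρ)|∂P/∂n| + V²/R  →  V² − fR·V + fR·V_g = 0
With fR = 8.98×10⁻⁵ × 955×10³ m = 85.8 m/s:
V = [fR − √((fR)² − 4 fR V_g)]/2 = [85.8 − √(85.8² − 4×85.8×18)]/2 = 25.7 m/s
Supergeostrophic (V > V_g = 18 m/s), as expected around a high.

25.7 m s⁻¹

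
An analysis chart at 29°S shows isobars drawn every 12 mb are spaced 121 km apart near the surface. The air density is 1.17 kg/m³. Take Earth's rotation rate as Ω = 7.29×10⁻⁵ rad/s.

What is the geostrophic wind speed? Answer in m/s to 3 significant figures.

Coriolis parameter at 29°S:
f = 2Ω sin φ = 2 × 7.29×10⁻⁵ × sin 29° = 7.07×10⁻⁵ s⁻¹
Pressure gradient: |∂P/∂n| = 1200 Pa / 121000 m = 9.92×10⁻³ Pa/m
Geostrophic balance (pressure-gradient force = Coriolis force):
V_g = (1/(fρ)) |∂P/∂n| = 9.92×10⁻³ / (7.07×10⁻⁵ × 1.17) = 120 m/s

120 m/s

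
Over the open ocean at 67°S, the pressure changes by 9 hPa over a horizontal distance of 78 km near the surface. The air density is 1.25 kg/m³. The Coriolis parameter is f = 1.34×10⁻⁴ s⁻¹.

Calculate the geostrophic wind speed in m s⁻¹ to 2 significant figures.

69 m s⁻¹

Pressure gradient: |∂P/∂n| = 900 Pa / 78000 m = 1.15×10⁻² Pa/m
Geostrophic balance (pressure-gradient force = Coriolis force):
V_g = (1/(fρ)) |∂P/∂n| = 1.15×10⁻² / (1.34×10⁻⁴ × 1.25) = 68.9 m/s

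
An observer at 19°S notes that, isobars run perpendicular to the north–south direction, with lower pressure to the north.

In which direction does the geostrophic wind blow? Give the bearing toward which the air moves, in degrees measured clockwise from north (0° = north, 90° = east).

270°

The pressure-gradient force points toward the north (bearing 000°).
Geostrophic balance: in the Southern Hemisphere the Coriolis force deflects motion to the left, so the geostrophic wind blows 90° to the left of the pressure-gradient force (low pressure on the right).
Rotating 000° by 90° counterclockwise gives 270° — the wind blows toward the west.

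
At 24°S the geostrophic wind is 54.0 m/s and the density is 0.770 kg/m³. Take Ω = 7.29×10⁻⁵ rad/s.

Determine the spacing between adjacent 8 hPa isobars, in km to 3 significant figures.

Coriolis parameter at 24°S:
f = 2Ω sin φ = 2 × 7.29×10⁻⁵ × sin 24° = 5.93×10⁻⁵ s⁻¹
Geostrophic balance rearranged: |∂P/∂n| = f ρ V_g
|∂P/∂n| = 5.93×10⁻⁵ × 0.770 × 54.0 = 2.47×10⁻³ Pa/m
Isobar spacing: Δn = ΔP/|∂P/∂n| = 800 Pa / 2.47×10⁻³ Pa/m = 324440 m ≈ 324 km

324 km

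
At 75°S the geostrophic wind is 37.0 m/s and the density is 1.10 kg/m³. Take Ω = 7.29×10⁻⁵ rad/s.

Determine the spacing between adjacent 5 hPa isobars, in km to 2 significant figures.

87 km

Coriolis parameter at 75°S:
f = 2Ω sin φ = 2 × 7.29×10⁻⁵ × sin 75° = 1.41×10⁻⁴ s⁻¹
Geostrophic balance rearranged: |∂P/∂n| = f ρ V_g
|∂P/∂n| = 1.41×10⁻⁴ × 1.10 × 37.0 = 5.73×10⁻³ Pa/m
Isobar spacing: Δn = ΔP/|∂P/∂n| = 500 Pa / 5.73×10⁻³ Pa/m = 87232 m ≈ 87 km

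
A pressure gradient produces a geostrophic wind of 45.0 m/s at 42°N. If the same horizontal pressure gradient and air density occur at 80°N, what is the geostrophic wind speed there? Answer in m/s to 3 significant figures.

With the same pressure gradient and density, V_g ∝ 1/f ∝ 1/sin φ.
V₂ = V₁ · sin φ₁ / sin φ₂ = 45.0 × sin 42° / sin 80°
V₂ = 45.0 × 0.6691/0.9848 = 30.6 m/s

30.6 m/s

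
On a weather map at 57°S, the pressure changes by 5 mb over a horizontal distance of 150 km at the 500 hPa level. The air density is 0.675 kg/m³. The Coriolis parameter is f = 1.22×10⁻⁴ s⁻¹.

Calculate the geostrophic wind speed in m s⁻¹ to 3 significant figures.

Pressure gradient: |∂P/∂n| = 500 Pa / 150000 m = 3.33×10⁻³ Pa/m
Geostrophic balance (pressure-gradient force = Coriolis force):
V_g = (1/(fρ)) |∂P/∂n| = 3.33×10⁻³ / (1.22×10⁻⁴ × 0.675) = 40.5 m/s

40.5 m s⁻¹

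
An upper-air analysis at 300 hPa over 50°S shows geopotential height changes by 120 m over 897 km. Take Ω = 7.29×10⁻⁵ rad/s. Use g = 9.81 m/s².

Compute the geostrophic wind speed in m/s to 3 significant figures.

Coriolis parameter at 50°S:
f = 2Ω sin φ = 2 × 7.29×10⁻⁵ × sin 50° = 1.12×10⁻⁴ s⁻¹
Height gradient: |∂Z/∂n| = 120 m / 897000 m = 1.34×10⁻⁴
On a pressure surface, geostrophic balance gives V_g = (g/f)|∂Z/∂n|:
V_g = 9.81 × 1.34×10⁻⁴ / 1.12×10⁻⁴ = 11.8 m/s

11.8 m/s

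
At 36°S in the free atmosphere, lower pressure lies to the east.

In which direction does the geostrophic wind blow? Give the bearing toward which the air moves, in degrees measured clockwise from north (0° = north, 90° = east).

000°

The pressure-gradient force points toward the east (bearing 090°).
Geostrophic balance: in the Southern Hemisphere the Coriolis force deflects motion to the left, so the geostrophic wind blows 90° to the left of the pressure-gradient force (low pressure on the right).
Rotating 090° by 90° counterclockwise gives 000° — the wind blows toward the north.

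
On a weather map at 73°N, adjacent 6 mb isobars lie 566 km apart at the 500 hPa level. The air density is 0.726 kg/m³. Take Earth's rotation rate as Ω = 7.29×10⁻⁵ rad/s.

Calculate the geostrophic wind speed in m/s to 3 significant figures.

10.5 m/s

Coriolis parameter at 73°N:
f = 2Ω sin φ = 2 × 7.29×10⁻⁵ × sin 73° = 1.39×10⁻⁴ s⁻¹
Pressure gradient: |∂P/∂n| = 600 Pa / 566000 m = 1.06×10⁻³ Pa/m
Geostrophic balance (pressure-gradient force = Coriolis force):
V_g = (1/(fρ)) |∂P/∂n| = 1.06×10⁻³ / (1.39×10⁻⁴ × 0.726) = 10.5 m/s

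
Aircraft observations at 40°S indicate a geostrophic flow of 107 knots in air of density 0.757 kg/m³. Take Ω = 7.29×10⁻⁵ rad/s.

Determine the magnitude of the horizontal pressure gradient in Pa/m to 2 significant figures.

3.9×10⁻³ Pa/m

Coriolis parameter at 40°S:
f = 2Ω sin φ = 2 × 7.29×10⁻⁵ × sin 40° = 9.37×10⁻⁵ s⁻¹
Wind speed in SI: 107 knots = 55.0 m/s
Geostrophic balance rearranged: |∂P/∂n| = f ρ V_g
|∂P/∂n| = 9.37×10⁻⁵ × 0.757 × 55.0 = 3.91×10⁻³ Pa/m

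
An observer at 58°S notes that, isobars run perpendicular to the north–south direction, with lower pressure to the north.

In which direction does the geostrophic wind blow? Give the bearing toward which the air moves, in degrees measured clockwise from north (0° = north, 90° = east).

The pressure-gradient force points toward the north (bearing 000°).
Geostrophic balance: in the Southern Hemisphere the Coriolis force deflects motion to the left, so the geostrophic wind blows 90° to the left of the pressure-gradient force (low pressure on the right).
Rotating 000° by 90° counterclockwise gives 270° — the wind blows toward the west.

270°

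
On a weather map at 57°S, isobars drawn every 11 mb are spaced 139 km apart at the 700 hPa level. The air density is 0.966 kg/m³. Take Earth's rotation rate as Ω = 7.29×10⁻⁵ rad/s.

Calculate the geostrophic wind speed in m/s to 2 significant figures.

Coriolis parameter at 57°S:
f = 2Ω sin φ = 2 × 7.29×10⁻⁵ × sin 57° = 1.22×10⁻⁴ s⁻¹
Pressure gradient: |∂P/∂n| = 1100 Pa / 139000 m = 7.91×10⁻³ Pa/m
Geostrophic balance (pressure-gradient force = Coriolis force):
V_g = (1/(fρ)) |∂P/∂n| = 7.91×10⁻³ / (1.22×10⁻⁴ × 0.966) = 67.0 m/s

67 m/s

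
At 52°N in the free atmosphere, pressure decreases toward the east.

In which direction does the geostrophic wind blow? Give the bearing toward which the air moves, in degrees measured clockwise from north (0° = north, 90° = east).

180°

The pressure-gradient force points toward the east (bearing 090°).
Geostrophic balance: in the Northern Hemisphere the Coriolis force deflects motion to the right, so the geostrophic wind blows 90° to the right of the pressure-gradient force (low pressure on the left).
Rotating 090° by 90° clockwise gives 180° — the wind blows toward the south.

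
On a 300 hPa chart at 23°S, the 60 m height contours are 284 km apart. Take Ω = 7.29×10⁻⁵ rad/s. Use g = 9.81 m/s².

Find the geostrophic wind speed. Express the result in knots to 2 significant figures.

71 knots

Coriolis parameter at 23°S:
f = 2Ω sin φ = 2 × 7.29×10⁻⁵ × sin 23° = 5.70×10⁻⁵ s⁻¹
Height gradient: |∂Z/∂n| = 60 m / 284000 m = 2.11×10⁻⁴
On a pressure surface, geostrophic balance gives V_g = (g/f)|∂Z/∂n|:
V_g = 9.81 × 2.11×10⁻⁴ / 5.70×10⁻⁵ = 36.4 m/s
Converting: 36.4 m/s × 1.944 = 71 knots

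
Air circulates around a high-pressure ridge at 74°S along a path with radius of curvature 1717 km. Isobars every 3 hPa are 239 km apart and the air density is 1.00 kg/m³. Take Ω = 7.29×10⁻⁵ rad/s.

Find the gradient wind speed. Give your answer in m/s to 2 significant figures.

Coriolis parameter at 74°S:
f = 2Ω sin φ = 2 × 7.29×10⁻⁵ × sin 74° = 1.40×10⁻⁴ s⁻¹
Pressure gradient: |∂P/∂n| = 300 Pa / 239000 m = 1.26×10⁻³ Pa/m
Geostrophic speed: V_g = |∂P/∂n|/(fρ) = 1.26×10⁻³/(1.40×10⁻⁴ × 1.00) = 8.96 m/s
Around a high, pressure-gradient force acts outward with centrifugal, so Coriolis balances both:
fV = (1/ρ)|∂P/∂n| + V²/R  →  V² − fR·V + fR·V_g = 0
With fR = 1.40×10⁻⁴ × 1717×10³ m = 241 m/s:
V = [fR − √((fR)² − 4 fR V_g)]/2 = [241 − √(241² − 4×241×8.96)]/2 = 9.32 m/s
Supergeostrophic (V > V_g = 8.96 m/s), as expected around a high.

9.3 m/s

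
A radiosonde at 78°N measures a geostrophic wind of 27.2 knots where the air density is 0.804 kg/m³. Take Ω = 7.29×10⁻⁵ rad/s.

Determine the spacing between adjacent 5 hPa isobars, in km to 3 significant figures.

Coriolis parameter at 78°N:
f = 2Ω sin φ = 2 × 7.29×10⁻⁵ × sin 78° = 1.43×10⁻⁴ s⁻¹
Wind speed in SI: 27.2 knots = 14.0 m/s
Geostrophic balance rearranged: |∂P/∂n| = f ρ V_g
|∂P/∂n| = 1.43×10⁻⁴ × 0.804 × 14.0 = 1.60×10⁻³ Pa/m
Isobar spacing: Δn = ΔP/|∂P/∂n| = 500 Pa / 1.60×10⁻³ Pa/m = 311634 m ≈ 312 km

312 km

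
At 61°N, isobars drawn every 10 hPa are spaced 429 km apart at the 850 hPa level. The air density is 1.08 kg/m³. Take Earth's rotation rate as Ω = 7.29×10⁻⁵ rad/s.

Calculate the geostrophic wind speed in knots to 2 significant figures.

33 knots

Coriolis parameter at 61°N:
f = 2Ω sin φ = 2 × 7.29×10⁻⁵ × sin 61° = 1.28×10⁻⁴ s⁻¹
Pressure gradient: |∂P/∂n| = 1000 Pa / 429000 m = 2.33×10⁻³ Pa/m
Geostrophic balance (pressure-gradient force = Coriolis force):
V_g = (1/(fρ)) |∂P/∂n| = 2.33×10⁻³ / (1.28×10⁻⁴ × 1.08) = 16.9 m/s
Converting: 16.9 m/s × 1.944 = 33 knots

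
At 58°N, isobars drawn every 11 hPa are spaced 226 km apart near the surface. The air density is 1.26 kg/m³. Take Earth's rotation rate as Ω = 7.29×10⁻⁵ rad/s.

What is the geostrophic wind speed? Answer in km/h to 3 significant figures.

112 km/h

Coriolis parameter at 58°N:
f = 2Ω sin φ = 2 × 7.29×10⁻⁵ × sin 58° = 1.24×10⁻⁴ s⁻¹
Pressure gradient: |∂P/∂n| = 1100 Pa / 226000 m = 4.87×10⁻³ Pa/m
Geostrophic balance (pressure-gradient force = Coriolis force):
V_g = (1/(fρ)) |∂P/∂n| = 4.87×10⁻³ / (1.24×10⁻⁴ × 1.26) = 31.2 m/s
Converting: 31.2 m/s × 3.6 = 112 km/h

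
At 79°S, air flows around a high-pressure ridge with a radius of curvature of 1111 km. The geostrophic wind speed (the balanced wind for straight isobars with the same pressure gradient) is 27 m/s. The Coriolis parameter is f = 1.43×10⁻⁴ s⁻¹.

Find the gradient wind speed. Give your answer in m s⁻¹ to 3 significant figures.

Around a high, pressure-gradient force acts outward with centrifugal, so Coriolis balances both:
fV = (1/ρ)|∂P/∂n| + V²/R  →  V² − fR·V + fR·V_g = 0
With fR = 1.43×10⁻⁴ × 1111×10³ m = 159 m/s:
V = [fR − √((fR)² − 4 fR V_g)]/2 = [159 − √(159² − 4×159×27)]/2 = 34.5 m/s
Supergeostrophic (V > V_g = 27 m/s), as expected around a high.

34.5 m s⁻¹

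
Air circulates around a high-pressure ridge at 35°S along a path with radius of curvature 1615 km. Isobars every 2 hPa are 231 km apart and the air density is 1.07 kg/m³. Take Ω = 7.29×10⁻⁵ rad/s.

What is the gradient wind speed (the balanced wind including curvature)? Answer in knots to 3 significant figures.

20.4 knots

Coriolis parameter at 35°S:
f = 2Ω sin φ = 2 × 7.29×10⁻⁵ × sin 35° = 8.36×10⁻⁵ s⁻¹
Pressure gradient: |∂P/∂n| = 200 Pa / 231000 m = 8.66×10⁻⁴ Pa/m
Geostrophic speed: V_g = |∂P/∂n|/(fρ) = 8.66×10⁻⁴/(8.36×10⁻⁵ × 1.07) = 9.68 m/s
Around a high, pressure-gradient force acts outward with centrifugal, so Coriolis balances both:
fV = (1/ρ)|∂P/∂n| + V²/R  →  V² − fR·V + fR·V_g = 0
With fR = 8.36×10⁻⁵ × 1615×10³ m = 135 m/s:
V = [fR − √((fR)² − 4 fR V_g)]/2 = [135 − √(135² − 4×135×9.68)]/2 = 10.5 m/s
Supergeostrophic (V > V_g = 9.68 m/s), as expected around a high.
Converting: 10.5 m/s × 1.944 = 20.4 knots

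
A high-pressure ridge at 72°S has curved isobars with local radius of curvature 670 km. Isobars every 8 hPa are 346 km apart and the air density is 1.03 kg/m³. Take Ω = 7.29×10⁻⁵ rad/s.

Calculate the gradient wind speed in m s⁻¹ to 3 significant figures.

20.9 m s⁻¹

Coriolis parameter at 72°S:
f = 2Ω sin φ = 2 × 7.29×10⁻⁵ × sin 72° = 1.39×10⁻⁴ s⁻¹
Pressure gradient: |∂P/∂n| = 800 Pa / 346000 m = 2.31×10⁻³ Pa/m
Geostrophic speed: V_g = |∂P/∂n|/(fρ) = 2.31×10⁻³/(1.39×10⁻⁴ × 1.03) = 16.2 m/s
Around a high, pressure-gradient force acts outward with centrifugal, so Coriolis balances both:
fV = (1/ρ)|∂P/∂n| + V²/R  →  V² − fR·V + fR·V_g = 0
With fR = 1.39×10⁻⁴ × 670×10³ m = 92.9 m/s:
V = [fR − √((fR)² − 4 fR V_g)]/2 = [92.9 − √(92.9² − 4×92.9×16.2)]/2 = 20.9 m/s
Supergeostrophic (V > V_g = 16.2 m/s), as expected around a high.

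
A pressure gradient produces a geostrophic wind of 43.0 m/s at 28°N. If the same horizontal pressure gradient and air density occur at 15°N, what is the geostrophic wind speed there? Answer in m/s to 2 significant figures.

78 m/s

With the same pressure gradient and density, V_g ∝ 1/f ∝ 1/sin φ.
V₂ = V₁ · sin φ₁ / sin φ₂ = 43.0 × sin 28° / sin 15°
V₂ = 43.0 × 0.4695/0.2588 = 78 m/s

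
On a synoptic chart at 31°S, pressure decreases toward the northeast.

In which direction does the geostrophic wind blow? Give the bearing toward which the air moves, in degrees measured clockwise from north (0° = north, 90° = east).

The pressure-gradient force points toward the northeast (bearing 045°).
Geostrophic balance: in the Southern Hemisphere the Coriolis force deflects motion to the left, so the geostrophic wind blows 90° to the left of the pressure-gradient force (low pressure on the right).
Rotating 045° by 90° counterclockwise gives 315° — the wind blows toward the northwest.

315°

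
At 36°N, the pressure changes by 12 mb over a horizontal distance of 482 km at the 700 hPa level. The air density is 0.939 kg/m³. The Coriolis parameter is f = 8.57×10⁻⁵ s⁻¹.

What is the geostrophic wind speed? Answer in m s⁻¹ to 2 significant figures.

Pressure gradient: |∂P/∂n| = 1200 Pa / 482000 m = 2.49×10⁻³ Pa/m
Geostrophic balance (pressure-gradient force = Coriolis force):
V_g = (1/(fρ)) |∂P/∂n| = 2.49×10⁻³ / (8.57×10⁻⁵ × 0.939) = 30.9 m/s

31 m s⁻¹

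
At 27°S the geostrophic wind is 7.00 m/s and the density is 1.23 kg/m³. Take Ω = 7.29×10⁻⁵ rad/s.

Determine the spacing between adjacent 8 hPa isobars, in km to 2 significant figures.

Coriolis parameter at 27°S:
f = 2Ω sin φ = 2 × 7.29×10⁻⁵ × sin 27° = 6.62×10⁻⁵ s⁻¹
Geostrophic balance rearranged: |∂P/∂n| = f ρ V_g
|∂P/∂n| = 6.62×10⁻⁵ × 1.23 × 7.00 = 5.70×10⁻⁴ Pa/m
Isobar spacing: Δn = ΔP/|∂P/∂n| = 800 Pa / 5.70×10⁻⁴ Pa/m = 1403727 m ≈ 1400 km

1400 km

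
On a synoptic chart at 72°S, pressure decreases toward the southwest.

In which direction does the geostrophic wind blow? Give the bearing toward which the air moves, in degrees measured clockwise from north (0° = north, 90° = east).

The pressure-gradient force points toward the southwest (bearing 225°).
Geostrophic balance: in the Southern Hemisphere the Coriolis force deflects motion to the left, so the geostrophic wind blows 90° to the left of the pressure-gradient force (low pressure on the right).
Rotating 225° by 90° counterclockwise gives 135° — the wind blows toward the southeast.

135°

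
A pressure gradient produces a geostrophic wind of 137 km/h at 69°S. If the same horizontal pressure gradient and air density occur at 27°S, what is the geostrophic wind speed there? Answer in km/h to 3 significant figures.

With the same pressure gradient and density, V_g ∝ 1/f ∝ 1/sin φ.
V₂ = V₁ · sin φ₁ / sin φ₂ = 137 × sin 69° / sin 27°
V₂ = 137 × 0.9336/0.4540 = 282 km/h

282 km/h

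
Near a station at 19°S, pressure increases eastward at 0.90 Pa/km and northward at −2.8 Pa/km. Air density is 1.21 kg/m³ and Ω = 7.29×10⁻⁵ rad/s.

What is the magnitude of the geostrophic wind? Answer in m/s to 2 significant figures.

Coriolis parameter at 19°S:
f = 2Ω sin φ = 2 × 7.29×10⁻⁵ × sin 19° = 4.75×10⁻⁵ s⁻¹
In the Southern Hemisphere f is negative: f = −4.75×10⁻⁵ s⁻¹.
Component geostrophic relations (x east, y north):
u_g = −(1/(fρ)) ∂P/∂y,  v_g = (1/(fρ)) ∂P/∂x
u_g = −(−2.8×10⁻³)/(−4.75×10⁻⁵ × 1.21) = −48.7 m/s;  v_g = (0.90×10⁻³)/(−4.75×10⁻⁵ × 1.21) = −15.7 m/s
|V_g| = √(u_g² + v_g²) = 51.2 m/s

51 m/s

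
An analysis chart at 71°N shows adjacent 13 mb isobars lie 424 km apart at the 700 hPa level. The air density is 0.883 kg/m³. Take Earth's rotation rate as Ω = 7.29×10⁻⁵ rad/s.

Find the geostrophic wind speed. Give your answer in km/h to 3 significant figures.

Coriolis parameter at 71°N:
f = 2Ω sin φ = 2 × 7.29×10⁻⁵ × sin 71° = 1.38×10⁻⁴ s⁻¹
Pressure gradient: |∂P/∂n| = 1300 Pa / 424000 m = 3.07×10⁻³ Pa/m
Geostrophic balance (pressure-gradient force = Coriolis force):
V_g = (1/(fρ)) |∂P/∂n| = 3.07×10⁻³ / (1.38×10⁻⁴ × 0.883) = 25.2 m/s
Converting: 25.2 m/s × 3.6 = 90.7 km/h

90.7 km/h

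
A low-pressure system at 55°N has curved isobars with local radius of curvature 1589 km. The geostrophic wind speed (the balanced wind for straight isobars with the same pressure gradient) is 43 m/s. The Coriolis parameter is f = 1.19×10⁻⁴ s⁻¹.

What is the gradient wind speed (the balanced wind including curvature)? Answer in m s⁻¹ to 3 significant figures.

Around a low, centrifugal force acts outward with Coriolis, so pressure-gradient force balances both:
(1/ρ)|∂P/∂n| = fV + V²/R  →  V² + fR·V − fR·V_g = 0
With fR = 1.19×10⁻⁴ × 1589×10³ m = 189 m/s:
V = [−fR + √((fR)² + 4 fR V_g)]/2 = [−189 + √(189² + 4×189×43)]/2 = 36.1 m/s
Subgeostrophic (V < V_g = 43 m/s), as expected around a low.

36.1 m s⁻¹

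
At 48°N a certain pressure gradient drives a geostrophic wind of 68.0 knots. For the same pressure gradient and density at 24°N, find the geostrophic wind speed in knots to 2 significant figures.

120 knots

With the same pressure gradient and density, V_g ∝ 1/f ∝ 1/sin φ.
V₂ = V₁ · sin φ₁ / sin φ₂ = 68.0 × sin 48° / sin 24°
V₂ = 68.0 × 0.7431/0.4067 = 120 knots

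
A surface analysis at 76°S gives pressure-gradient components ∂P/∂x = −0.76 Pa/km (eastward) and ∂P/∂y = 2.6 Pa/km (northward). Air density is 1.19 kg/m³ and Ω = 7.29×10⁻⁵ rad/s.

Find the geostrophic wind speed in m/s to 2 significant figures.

16 m/s

Coriolis parameter at 76°S:
f = 2Ω sin φ = 2 × 7.29×10⁻⁵ × sin 76° = 1.41×10⁻⁴ s⁻¹
In the Southern Hemisphere f is negative: f = −1.41×10⁻⁴ s⁻¹.
Component geostrophic relations (x east, y north):
u_g = −(1/(fρ)) ∂P/∂y,  v_g = (1/(fρ)) ∂P/∂x
u_g = −(2.6×10⁻³)/(−1.41×10⁻⁴ × 1.19) = 15.4 m/s;  v_g = (−0.76×10⁻³)/(−1.41×10⁻⁴ × 1.19) = 4.51 m/s
|V_g| = √(u_g² + v_g²) = 16.1 m/s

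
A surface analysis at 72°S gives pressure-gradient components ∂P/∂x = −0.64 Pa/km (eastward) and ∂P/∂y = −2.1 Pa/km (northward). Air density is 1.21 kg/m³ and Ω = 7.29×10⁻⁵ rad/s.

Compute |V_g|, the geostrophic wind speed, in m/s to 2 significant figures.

Coriolis parameter at 72°S:
f = 2Ω sin φ = 2 × 7.29×10⁻⁵ × sin 72° = 1.39×10⁻⁴ s⁻¹
In the Southern Hemisphere f is negative: f = −1.39×10⁻⁴ s⁻¹.
Component geostrophic relations (x east, y north):
u_g = −(1/(fρ)) ∂P/∂y,  v_g = (1/(fρ)) ∂P/∂x
u_g = −(−2.1×10⁻³)/(−1.39×10⁻⁴ × 1.21) = −12.5 m/s;  v_g = (−0.64×10⁻³)/(−1.39×10⁻⁴ × 1.21) = 3.81 m/s
|V_g| = √(u_g² + v_g²) = 13.1 m/s

13 m/s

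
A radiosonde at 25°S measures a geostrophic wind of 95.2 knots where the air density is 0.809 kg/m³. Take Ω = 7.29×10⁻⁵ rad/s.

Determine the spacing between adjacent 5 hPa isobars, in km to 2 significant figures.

Coriolis parameter at 25°S:
f = 2Ω sin φ = 2 × 7.29×10⁻⁵ × sin 25° = 6.16×10⁻⁵ s⁻¹
Wind speed in SI: 95.2 knots = 49.0 m/s
Geostrophic balance rearranged: |∂P/∂n| = f ρ V_g
|∂P/∂n| = 6.16×10⁻⁵ × 0.809 × 49.0 = 2.44×10⁻³ Pa/m
Isobar spacing: Δn = ΔP/|∂P/∂n| = 500 Pa / 2.44×10⁻³ Pa/m = 204805 m ≈ 200 km

200 km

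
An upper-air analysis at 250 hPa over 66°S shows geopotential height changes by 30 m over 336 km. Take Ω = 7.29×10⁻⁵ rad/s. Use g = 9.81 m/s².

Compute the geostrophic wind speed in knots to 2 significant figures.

13 knots

Coriolis parameter at 66°S:
f = 2Ω sin φ = 2 × 7.29×10⁻⁵ × sin 66° = 1.33×10⁻⁴ s⁻¹
Height gradient: |∂Z/∂n| = 30 m / 336000 m = 8.93×10⁻⁵
On a pressure surface, geostrophic balance gives V_g = (g/f)|∂Z/∂n|:
V_g = 9.81 × 8.93×10⁻⁵ / 1.33×10⁻⁴ = 6.58 m/s
Converting: 6.58 m/s × 1.944 = 13 knots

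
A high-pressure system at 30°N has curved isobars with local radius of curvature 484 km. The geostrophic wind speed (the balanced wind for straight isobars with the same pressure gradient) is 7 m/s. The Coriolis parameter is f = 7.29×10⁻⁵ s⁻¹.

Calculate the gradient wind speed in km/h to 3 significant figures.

Around a high, pressure-gradient force acts outward with centrifugal, so Coriolis balances both:
fV = (1/ρ)|∂P/∂n| + V²/R  →  V² − fR·V + fR·V_g = 0
With fR = 7.29×10⁻⁵ × 484×10³ m = 35.3 m/s:
V = [fR − √((fR)² − 4 fR V_g)]/2 = [35.3 − √(35.3² − 4×35.3×7)]/2 = 9.63 m/s
Supergeostrophic (V > V_g = 7 m/s), as expected around a high.
Converting: 9.63 m/s × 3.6 = 34.7 km/h

34.7 km/h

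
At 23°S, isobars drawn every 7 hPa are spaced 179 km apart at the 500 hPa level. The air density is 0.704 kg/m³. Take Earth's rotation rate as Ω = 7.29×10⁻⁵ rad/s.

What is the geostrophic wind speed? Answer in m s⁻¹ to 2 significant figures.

Coriolis parameter at 23°S:
f = 2Ω sin φ = 2 × 7.29×10⁻⁵ × sin 23° = 5.70×10⁻⁵ s⁻¹
Pressure gradient: |∂P/∂n| = 700 Pa / 179000 m = 3.91×10⁻³ Pa/m
Geostrophic balance (pressure-gradient force = Coriolis force):
V_g = (1/(fρ)) |∂P/∂n| = 3.91×10⁻³ / (5.70×10⁻⁵ × 0.704) = 97.5 m/s

98 m s⁻¹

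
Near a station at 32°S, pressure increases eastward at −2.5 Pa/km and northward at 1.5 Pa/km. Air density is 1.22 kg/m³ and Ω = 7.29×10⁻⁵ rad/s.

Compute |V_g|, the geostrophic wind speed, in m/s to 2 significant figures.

31 m/s

Coriolis parameter at 32°S:
f = 2Ω sin φ = 2 × 7.29×10⁻⁵ × sin 32° = 7.73×10⁻⁵ s⁻¹
In the Southern Hemisphere f is negative: f = −7.73×10⁻⁵ s⁻¹.
Component geostrophic relations (x east, y north):
u_g = −(1/(fρ)) ∂P/∂y,  v_g = (1/(fρ)) ∂P/∂x
u_g = −(1.5×10⁻³)/(−7.73×10⁻⁵ × 1.22) = 15.9 m/s;  v_g = (−2.5×10⁻³)/(−7.73×10⁻⁵ × 1.22) = 26.5 m/s
|V_g| = √(u_g² + v_g²) = 30.9 m/s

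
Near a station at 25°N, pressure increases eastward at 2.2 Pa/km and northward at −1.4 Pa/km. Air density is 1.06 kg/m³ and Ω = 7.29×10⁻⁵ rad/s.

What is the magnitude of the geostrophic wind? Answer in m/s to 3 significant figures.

Coriolis parameter at 25°N:
f = 2Ω sin φ = 2 × 7.29×10⁻⁵ × sin 25° = 6.16×10⁻⁵ s⁻¹
Component geostrophic relations (x east, y north):
u_g = −(1/(fρ)) ∂P/∂y,  v_g = (1/(fρ)) ∂P/∂x
u_g = −(−1.4×10⁻³)/(6.16×10⁻⁵ × 1.06) = 21.4 m/s;  v_g = (2.2×10⁻³)/(6.16×10⁻⁵ × 1.06) = 33.7 m/s
|V_g| = √(u_g² + v_g²) = 39.9 m/s

39.9 m/s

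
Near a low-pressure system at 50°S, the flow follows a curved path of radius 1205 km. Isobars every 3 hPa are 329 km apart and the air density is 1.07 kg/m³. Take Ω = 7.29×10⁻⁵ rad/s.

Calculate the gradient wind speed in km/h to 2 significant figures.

Coriolis parameter at 50°S:
f = 2Ω sin φ = 2 × 7.29×10⁻⁵ × sin 50° = 1.12×10⁻⁴ s⁻¹
Pressure gradient: |∂P/∂n| = 300 Pa / 329000 m = 9.12×10⁻⁴ Pa/m
Geostrophic speed: V_g = |∂P/∂n|/(fρ) = 9.12×10⁻⁴/(1.12×10⁻⁴ × 1.07) = 7.63 m/s
Around a low, centrifugal force acts outward with Coriolis, so pressure-gradient force balances both:
(1/ρ)|∂P/∂n| = fV + V²/R  →  V² + fR·V − fR·V_g = 0
With fR = 1.12×10⁻⁴ × 1205×10³ m = 135 m/s:
V = [−fR + √((fR)² + 4 fR V_g)]/2 = [−135 + √(135² + 4×135×7.63)]/2 = 7.24 m/s
Subgeostrophic (V < V_g = 7.63 m/s), as expected around a low.
Converting: 7.24 m/s × 3.6 = 26 km/h

26 km/h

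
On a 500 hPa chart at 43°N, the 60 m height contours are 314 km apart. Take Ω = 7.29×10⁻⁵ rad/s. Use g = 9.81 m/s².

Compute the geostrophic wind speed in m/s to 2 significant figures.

Coriolis parameter at 43°N:
f = 2Ω sin φ = 2 × 7.29×10⁻⁵ × sin 43° = 9.94×10⁻⁵ s⁻¹
Height gradient: |∂Z/∂n| = 60 m / 314000 m = 1.91×10⁻⁴
On a pressure surface, geostrophic balance gives V_g = (g/f)|∂Z/∂n|:
V_g = 9.81 × 1.91×10⁻⁴ / 9.94×10⁻⁵ = 18.9 m/s

19 m/s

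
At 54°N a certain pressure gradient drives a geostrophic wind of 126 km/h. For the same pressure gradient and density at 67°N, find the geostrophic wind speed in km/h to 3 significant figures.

With the same pressure gradient and density, V_g ∝ 1/f ∝ 1/sin φ.
V₂ = V₁ · sin φ₁ / sin φ₂ = 126 × sin 54° / sin 67°
V₂ = 126 × 0.8090/0.9205 = 111 km/h

111 km/h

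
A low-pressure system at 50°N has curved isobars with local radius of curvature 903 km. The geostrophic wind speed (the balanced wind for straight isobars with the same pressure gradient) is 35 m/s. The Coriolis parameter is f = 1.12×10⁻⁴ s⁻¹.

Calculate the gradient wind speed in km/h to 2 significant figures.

99 km/h

Around a low, centrifugal force acts outward with Coriolis, so pressure-gradient force balances both:
(1/ρ)|∂P/∂n| = fV + V²/R  →  V² + fR·V − fR·V_g = 0
With fR = 1.12×10⁻⁴ × 903×10³ m = 101 m/s:
V = [−fR + √((fR)² + 4 fR V_g)]/2 = [−101 + √(101² + 4×101×35)]/2 = 27.5 m/s
Subgeostrophic (V < V_g = 35 m/s), as expected around a low.
Converting: 27.5 m/s × 3.6 = 99 km/h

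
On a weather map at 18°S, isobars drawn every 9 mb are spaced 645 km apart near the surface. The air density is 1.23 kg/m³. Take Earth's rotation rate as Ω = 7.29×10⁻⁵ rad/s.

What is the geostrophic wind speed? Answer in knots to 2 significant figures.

Coriolis parameter at 18°S:
f = 2Ω sin φ = 2 × 7.29×10⁻⁵ × sin 18° = 4.51×10⁻⁵ s⁻¹
Pressure gradient: |∂P/∂n| = 900 Pa / 645000 m = 1.40×10⁻³ Pa/m
Geostrophic balance (pressure-gradient force = Coriolis force):
V_g = (1/(fρ)) |∂P/∂n| = 1.40×10⁻³ / (4.51×10⁻⁵ × 1.23) = 25.2 m/s
Converting: 25.2 m/s × 1.944 = 49 knots

49 knots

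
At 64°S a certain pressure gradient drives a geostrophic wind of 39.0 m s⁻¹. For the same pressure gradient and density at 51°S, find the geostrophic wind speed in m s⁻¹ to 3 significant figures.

45.1 m s⁻¹

With the same pressure gradient and density, V_g ∝ 1/f ∝ 1/sin φ.
V₂ = V₁ · sin φ₁ / sin φ₂ = 39.0 × sin 64° / sin 51°
V₂ = 39.0 × 0.8988/0.7771 = 45.1 m s⁻¹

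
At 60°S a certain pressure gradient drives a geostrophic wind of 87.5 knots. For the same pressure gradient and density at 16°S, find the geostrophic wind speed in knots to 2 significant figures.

With the same pressure gradient and density, V_g ∝ 1/f ∝ 1/sin φ.
V₂ = V₁ · sin φ₁ / sin φ₂ = 87.5 × sin 60° / sin 16°
V₂ = 87.5 × 0.8660/0.2756 = 270 knots

270 knots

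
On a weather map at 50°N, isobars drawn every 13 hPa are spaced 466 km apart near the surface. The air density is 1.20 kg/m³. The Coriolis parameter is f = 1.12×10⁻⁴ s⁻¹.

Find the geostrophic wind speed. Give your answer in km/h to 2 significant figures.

Pressure gradient: |∂P/∂n| = 1300 Pa / 466000 m = 2.79×10⁻³ Pa/m
Geostrophic balance (pressure-gradient force = Coriolis force):
V_g = (1/(fρ)) |∂P/∂n| = 2.79×10⁻³ / (1.12×10⁻⁴ × 1.20) = 20.8 m/s
Converting: 20.8 m/s × 3.6 = 75 km/h

75 km/h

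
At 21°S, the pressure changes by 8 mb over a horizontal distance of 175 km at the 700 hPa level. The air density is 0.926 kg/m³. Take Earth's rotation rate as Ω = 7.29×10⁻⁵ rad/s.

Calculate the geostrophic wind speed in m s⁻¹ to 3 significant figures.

Coriolis parameter at 21°S:
f = 2Ω sin φ = 2 × 7.29×10⁻⁵ × sin 21° = 5.23×10⁻⁵ s⁻¹
Pressure gradient: |∂P/∂n| = 800 Pa / 175000 m = 4.57×10⁻³ Pa/m
Geostrophic balance (pressure-gradient force = Coriolis force):
V_g = (1/(fρ)) |∂P/∂n| = 4.57×10⁻³ / (5.23×10⁻⁵ × 0.926) = 94.5 m/s

94.5 m s⁻¹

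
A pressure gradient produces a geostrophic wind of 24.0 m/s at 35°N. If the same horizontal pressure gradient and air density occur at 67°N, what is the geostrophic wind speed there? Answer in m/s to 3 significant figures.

With the same pressure gradient and density, V_g ∝ 1/f ∝ 1/sin φ.
V₂ = V₁ · sin φ₁ / sin φ₂ = 24.0 × sin 35° / sin 67°
V₂ = 24.0 × 0.5736/0.9205 = 15.0 m/s

15.0 m/s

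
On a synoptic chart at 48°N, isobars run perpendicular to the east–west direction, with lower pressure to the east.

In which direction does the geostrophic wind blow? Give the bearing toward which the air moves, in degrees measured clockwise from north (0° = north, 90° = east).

The pressure-gradient force points toward the east (bearing 090°).
Geostrophic balance: in the Northern Hemisphere the Coriolis force deflects motion to the right, so the geostrophic wind blows 90° to the right of the pressure-gradient force (low pressure on the left).
Rotating 090° by 90° clockwise gives 180° — the wind blows toward the south.

180°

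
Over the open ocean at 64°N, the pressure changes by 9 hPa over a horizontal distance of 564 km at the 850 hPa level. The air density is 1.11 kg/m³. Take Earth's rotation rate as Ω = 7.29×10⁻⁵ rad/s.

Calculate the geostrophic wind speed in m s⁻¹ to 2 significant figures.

11 m s⁻¹

Coriolis parameter at 64°N:
f = 2Ω sin φ = 2 × 7.29×10⁻⁵ × sin 64° = 1.31×10⁻⁴ s⁻¹
Pressure gradient: |∂P/∂n| = 900 Pa / 564000 m = 1.60×10⁻³ Pa/m
Geostrophic balance (pressure-gradient force = Coriolis force):
V_g = (1/(fρ)) |∂P/∂n| = 1.60×10⁻³ / (1.31×10⁻⁴ × 1.11) = 11.0 m/s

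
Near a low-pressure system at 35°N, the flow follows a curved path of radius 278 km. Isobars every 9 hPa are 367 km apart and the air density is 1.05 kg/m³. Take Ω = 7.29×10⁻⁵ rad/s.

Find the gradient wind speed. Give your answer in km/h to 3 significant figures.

Coriolis parameter at 35°N:
f = 2Ω sin φ = 2 × 7.29×10⁻⁵ × sin 35° = 8.36×10⁻⁵ s⁻¹
Pressure gradient: |∂P/∂n| = 900 Pa / 367000 m = 2.45×10⁻³ Pa/m
Geostrophic speed: V_g = |∂P/∂n|/(fρ) = 2.45×10⁻³/(8.36×10⁻⁵ × 1.05) = 27.9 m/s
Around a low, centrifugal force acts outward with Coriolis, so pressure-gradient force balances both:
(1/ρ)|∂P/∂n| = fV + V²/R  →  V² + fR·V − fR·V_g = 0
With fR = 8.36×10⁻⁵ × 278×10³ m = 23.2 m/s:
V = [−fR + √((fR)² + 4 fR V_g)]/2 = [−23.2 + √(23.2² + 4×23.2×27.9)]/2 = 16.4 m/s
Subgeostrophic (V < V_g = 27.9 m/s), as expected around a low.
Converting: 16.4 m/s × 3.6 = 59.0 km/h

59.0 km/h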